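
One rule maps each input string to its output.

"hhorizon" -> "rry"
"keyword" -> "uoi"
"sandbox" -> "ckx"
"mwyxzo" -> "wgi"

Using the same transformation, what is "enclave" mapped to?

oxm

The transformation: shift every letter 10 places forward in the alphabet (wrapping around), then keep only the first 3 characters.
Applying both steps to "enclave": "oxmvkfo", then "oxm".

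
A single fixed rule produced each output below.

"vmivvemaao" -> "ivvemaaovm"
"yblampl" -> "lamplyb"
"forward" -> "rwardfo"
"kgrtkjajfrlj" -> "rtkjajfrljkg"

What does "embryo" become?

Looking at the pairs, the operation is to move the first 2 characters to the end (rotate left by 2).
"embryo" → "bryoem".

bryoem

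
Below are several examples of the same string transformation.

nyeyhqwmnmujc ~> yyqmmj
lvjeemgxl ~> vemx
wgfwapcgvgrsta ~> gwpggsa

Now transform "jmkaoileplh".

Looking at the pairs, the operation is to keep every other character starting from the second (positions 2nd, 4th, 6th, ...).
On "jmkaoileplh" that produces "maiel".

maiel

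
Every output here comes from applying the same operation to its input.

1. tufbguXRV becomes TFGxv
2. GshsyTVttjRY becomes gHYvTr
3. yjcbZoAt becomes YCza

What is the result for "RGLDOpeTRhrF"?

Each output is the input with this applied: keep every other character starting from the first (positions 1st, 3rd, 5th, ...), then flip the case of every letter.
"RGLDOpeTRhrF" → "RLOeRr" → "rloErR".

rloErR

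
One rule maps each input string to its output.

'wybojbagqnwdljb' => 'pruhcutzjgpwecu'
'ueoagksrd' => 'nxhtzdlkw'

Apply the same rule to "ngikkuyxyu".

gzbddnrqrn

What's happening: shift every letter 7 places backward in the alphabet (wrapping around).
For "ngikkuyxyu" the result is "gzbddnrqrn".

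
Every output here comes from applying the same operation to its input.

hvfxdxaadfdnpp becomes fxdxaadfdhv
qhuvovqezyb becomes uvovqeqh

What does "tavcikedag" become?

vciketa

Looking at the pairs, the operation is to delete the last 3 characters, then move the first 2 characters to the end (rotate left by 2).
For "tavcikedag", step one produces "tavcike"; step two turns that into "vciketa".
(Check on "hvfxdxaadfdnpp": → "hvfxdxaadfd" → "fxdxaadfdhv" ✓)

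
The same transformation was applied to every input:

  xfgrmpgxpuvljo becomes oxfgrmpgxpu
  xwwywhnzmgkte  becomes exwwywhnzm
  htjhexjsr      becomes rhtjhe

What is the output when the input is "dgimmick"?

kdgim

Each output is the input with this applied: move the last character to the front, then delete the last 3 characters.
On "dgimmick": the first step gives "kdgimmic", and the second then gives "kdgim".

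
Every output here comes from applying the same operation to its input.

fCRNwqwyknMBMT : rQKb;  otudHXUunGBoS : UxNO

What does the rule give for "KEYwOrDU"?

The transformation: flip the case of every letter, then keep one character in every 3, starting at position 3 (positions 3rd, 6th, 9th, ...).
Applying both steps to "KEYwOrDU": "keyWoRdu", then "yR".

yR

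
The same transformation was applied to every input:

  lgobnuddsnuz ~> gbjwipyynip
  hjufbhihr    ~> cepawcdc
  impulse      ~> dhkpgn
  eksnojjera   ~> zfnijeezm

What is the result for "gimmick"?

What's happening: delete the last character, then shift every letter 5 places backward in the alphabet (wrapping around).
Applying both steps to "gimmick": "gimmic", then "bdhhdx".

bdhhdx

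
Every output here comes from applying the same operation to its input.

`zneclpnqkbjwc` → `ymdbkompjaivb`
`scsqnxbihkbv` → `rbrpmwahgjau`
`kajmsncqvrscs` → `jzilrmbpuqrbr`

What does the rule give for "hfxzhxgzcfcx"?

gewygwfybebw

In each case the input is transformed by: shift every letter 1 place backward in the alphabet (wrapping around).
On "hfxzhxgzcfcx" that produces "gewygwfybebw".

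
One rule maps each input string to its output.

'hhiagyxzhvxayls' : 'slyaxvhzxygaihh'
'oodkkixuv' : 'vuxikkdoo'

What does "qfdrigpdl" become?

Rule — reverse the string.
Applying that to "qfdrigpdl" gives "ldpgirdfq".

ldpgirdfq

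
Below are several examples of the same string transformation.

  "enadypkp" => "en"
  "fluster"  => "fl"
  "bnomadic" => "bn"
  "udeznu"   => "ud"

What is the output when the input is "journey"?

jo

In each case the input is transformed by: keep only the first 2 characters.
Doing the same to "journey": "jo".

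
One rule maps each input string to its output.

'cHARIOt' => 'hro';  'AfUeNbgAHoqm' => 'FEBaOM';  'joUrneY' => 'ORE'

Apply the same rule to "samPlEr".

Ape

Each output is the input with this applied: flip the case of every letter, then keep every other character starting from the second (positions 2nd, 4th, 6th, ...).
Applying both steps to "samPlEr": "SAMpLeR", then "Ape".
(Check on "joUrneY": → "JOuRNEy" → "ORE" ✓)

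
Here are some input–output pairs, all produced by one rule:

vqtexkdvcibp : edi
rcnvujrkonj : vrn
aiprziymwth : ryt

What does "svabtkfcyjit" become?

The rule is to delete the first 2 characters, then keep one character in every 3, starting at position 2 (positions 2nd, 5th, 8th, ...).
Starting from "svabtkfcyjit": after the first operation, "abtkfcyjit"; after the second, "bfj".

bfj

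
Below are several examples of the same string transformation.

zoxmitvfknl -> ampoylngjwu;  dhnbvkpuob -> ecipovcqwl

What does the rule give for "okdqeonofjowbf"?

pglcexrpfkpgop

The rule is to take characters alternately from the front and the back (1st, last, 2nd, 2nd-last, ...), then shift every letter 1 place forward in the alphabet (wrapping around).
For "okdqeonofjowbf", step one produces "ofkbdwqoejofno"; step two turns that into "pglcexrpfkpgop".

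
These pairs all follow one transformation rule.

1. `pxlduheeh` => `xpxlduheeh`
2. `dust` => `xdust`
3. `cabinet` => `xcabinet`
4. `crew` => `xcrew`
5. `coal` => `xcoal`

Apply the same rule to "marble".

What's happening: prepend "x".
So "marble" becomes "xmarble".

xmarble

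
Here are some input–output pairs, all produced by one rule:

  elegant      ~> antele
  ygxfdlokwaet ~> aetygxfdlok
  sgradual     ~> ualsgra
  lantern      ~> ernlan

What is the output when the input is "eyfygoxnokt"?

The rule is to move the last 3 characters to the front (rotate right by 3), then delete the last character.
On "eyfygoxnokt": the first step gives "okteyfygoxn", and the second then gives "okteyfygox".

okteyfygox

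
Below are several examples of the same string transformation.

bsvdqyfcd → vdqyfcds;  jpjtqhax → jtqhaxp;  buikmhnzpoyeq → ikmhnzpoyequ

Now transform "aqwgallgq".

In each case the input is transformed by: delete the first character, then move the first character to the end.
"aqwgallgq" → "qwgallgq" → "wgallgqq".
(Check on "bsvdqyfcd": → "svdqyfcd" → "vdqyfcds" ✓)

wgallgqq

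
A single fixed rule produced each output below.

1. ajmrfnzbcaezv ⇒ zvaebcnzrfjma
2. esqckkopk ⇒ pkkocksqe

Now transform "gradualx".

lxuaadgr

In each case the input is transformed by: reverse the string, then swap each adjacent pair of characters (1↔2, 3↔4, ...).
Starting from "gradualx": after the first operation, "xlaudarg"; after the second, "lxuaadgr".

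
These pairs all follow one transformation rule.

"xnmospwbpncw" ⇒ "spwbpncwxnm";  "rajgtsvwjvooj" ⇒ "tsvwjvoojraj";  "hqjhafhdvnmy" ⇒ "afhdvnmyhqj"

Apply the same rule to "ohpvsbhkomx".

sbhkomxohp

Looking at the pairs, the operation is to move the first 3 characters to the end (rotate left by 3), then delete the first character.
Doing the same to "ohpvsbhkomx": "sbhkomxohp".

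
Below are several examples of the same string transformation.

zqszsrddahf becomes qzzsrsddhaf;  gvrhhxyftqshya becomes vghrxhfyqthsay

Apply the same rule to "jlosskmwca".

ljsokswmac

The transformation: swap each adjacent pair of characters (1↔2, 3↔4, ...).
Doing the same to "jlosskmwca": "ljsokswmac".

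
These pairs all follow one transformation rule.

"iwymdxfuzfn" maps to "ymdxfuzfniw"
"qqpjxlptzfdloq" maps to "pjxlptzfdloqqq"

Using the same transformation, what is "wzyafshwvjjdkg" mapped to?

Each output is the input with this applied: move the first 2 characters to the end (rotate left by 2).
On "wzyafshwvjjdkg" that produces "yafshwvjjdkgwz".

yafshwvjjdkgwz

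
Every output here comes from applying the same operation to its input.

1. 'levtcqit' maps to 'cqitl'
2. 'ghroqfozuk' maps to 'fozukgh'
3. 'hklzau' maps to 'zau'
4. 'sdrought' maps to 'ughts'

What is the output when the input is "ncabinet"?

inetn

Rule — swap the front and back halves of the string, then delete the last 3 characters.
"ncabinet" → "inetn".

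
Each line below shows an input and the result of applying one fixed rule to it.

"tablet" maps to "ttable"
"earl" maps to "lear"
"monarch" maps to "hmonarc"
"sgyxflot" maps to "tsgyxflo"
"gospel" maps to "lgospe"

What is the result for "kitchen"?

In each case the input is transformed by: move the last character to the front.
Applying that to "kitchen" gives "nkitche".

nkitche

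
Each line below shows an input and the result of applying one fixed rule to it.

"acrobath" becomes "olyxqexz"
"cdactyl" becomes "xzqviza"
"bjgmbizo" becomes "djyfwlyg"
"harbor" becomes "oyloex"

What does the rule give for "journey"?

The transformation: move the first 2 characters to the end (rotate left by 2), then shift every letter 3 places backward in the alphabet (wrapping around).
For "journey", step one produces "urneyjo"; step two turns that into "rokbvgl".
(Check on "acrobath": → "robathac" → "olyxqexz" ✓)

rokbvgl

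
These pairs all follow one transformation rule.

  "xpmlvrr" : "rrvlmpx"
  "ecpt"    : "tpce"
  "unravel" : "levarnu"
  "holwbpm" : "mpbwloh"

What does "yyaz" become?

zayy

Rule — reverse the string.
"yyaz" → "zayy".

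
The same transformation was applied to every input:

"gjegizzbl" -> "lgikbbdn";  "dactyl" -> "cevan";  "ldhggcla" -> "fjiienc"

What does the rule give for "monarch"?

qpctej

In each case the input is transformed by: delete the first character, then shift every letter 2 places forward in the alphabet (wrapping around).
Starting from "monarch": after the first operation, "onarch"; after the second, "qpctej".
(Check on "ldhggcla": → "dhggcla" → "fjiienc" ✓)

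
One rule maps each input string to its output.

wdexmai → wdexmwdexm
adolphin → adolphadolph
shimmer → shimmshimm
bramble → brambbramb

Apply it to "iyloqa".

In each case the input is transformed by: delete the last 2 characters, then write the whole string twice.
On "iyloqa": the first step gives "iylo", and the second then gives "iyloiylo".

iyloiylo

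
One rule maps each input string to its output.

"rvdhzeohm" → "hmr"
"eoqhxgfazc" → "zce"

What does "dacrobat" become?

atd

Each output is the input with this applied: move the first character to the end, then keep only the last 3 characters.
Working it through for "dacrobat": intermediate "acrobatd", final "atd".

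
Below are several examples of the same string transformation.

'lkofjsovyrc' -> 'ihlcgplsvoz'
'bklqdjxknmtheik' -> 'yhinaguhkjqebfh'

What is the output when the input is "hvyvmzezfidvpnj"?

esvsjwbwcfasmkg

The rule is to shift every letter 3 places backward in the alphabet (wrapping around).
Applying that to "hvyvmzezfidvpnj" gives "esvsjwbwcfasmkg".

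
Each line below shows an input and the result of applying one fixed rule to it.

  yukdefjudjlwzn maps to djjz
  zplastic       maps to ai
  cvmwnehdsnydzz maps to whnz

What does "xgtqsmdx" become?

qd

Rule — delete the first character, then keep one character in every 3, starting at position 3 (positions 3rd, 6th, 9th, ...).
Working it through for "xgtqsmdx": intermediate "gtqsmdx", final "qd".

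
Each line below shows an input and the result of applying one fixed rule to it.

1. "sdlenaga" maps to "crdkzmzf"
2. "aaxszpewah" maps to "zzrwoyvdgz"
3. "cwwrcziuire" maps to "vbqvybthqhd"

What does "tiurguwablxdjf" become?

What's happening: shift every letter 1 place backward in the alphabet (wrapping around), then swap each adjacent pair of characters (1↔2, 3↔4, ...).
On "tiurguwablxdjf": the first step gives "shtqftvzakwcie", and the second then gives "hsqttfzvkacwei".

hsqttfzvkacwei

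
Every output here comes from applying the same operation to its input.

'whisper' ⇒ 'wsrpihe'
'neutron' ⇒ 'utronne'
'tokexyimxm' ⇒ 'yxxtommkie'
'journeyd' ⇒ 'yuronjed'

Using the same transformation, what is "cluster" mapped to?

Each output is the input with this applied: sort the characters into reverse alphabetical order.
Doing the same to "cluster": "utsrlec".

utsrlec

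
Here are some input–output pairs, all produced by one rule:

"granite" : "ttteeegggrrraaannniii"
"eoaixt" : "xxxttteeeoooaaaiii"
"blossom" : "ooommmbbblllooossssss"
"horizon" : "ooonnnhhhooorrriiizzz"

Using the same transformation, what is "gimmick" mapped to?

The transformation: move the last 2 characters to the front (rotate right by 2), then repeat every character 3 times.
Working it through for "gimmick": intermediate "ckgimmi", final "ccckkkgggiiimmmmmmiii".

ccckkkgggiiimmmmmmiii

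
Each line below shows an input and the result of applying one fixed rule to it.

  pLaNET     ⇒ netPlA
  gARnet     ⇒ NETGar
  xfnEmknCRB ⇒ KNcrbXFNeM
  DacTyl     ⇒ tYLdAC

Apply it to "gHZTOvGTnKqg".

What's happening: swap the front and back halves of the string, then flip the case of every letter.
Applying both steps to "gHZTOvGTnKqg": "GTnKqggHZTOv", then "gtNkQGGhztoV".

gtNkQGGhztoV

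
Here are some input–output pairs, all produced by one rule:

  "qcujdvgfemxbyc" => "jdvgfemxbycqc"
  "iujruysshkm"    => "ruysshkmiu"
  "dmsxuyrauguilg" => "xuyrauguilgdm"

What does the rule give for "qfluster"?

Each output is the input with this applied: move the first 2 characters to the end (rotate left by 2), then delete the first character.
On "qfluster" that produces "usterqf".
(Check on "dmsxuyrauguilg": → "sxuyrauguilgdm" → "xuyrauguilgdm" ✓)

usterqf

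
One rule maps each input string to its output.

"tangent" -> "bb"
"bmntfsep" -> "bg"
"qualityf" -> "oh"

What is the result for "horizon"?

The transformation: shift every letter 12 places backward in the alphabet (wrapping around), then keep one character in every 3, starting at position 3 (positions 3rd, 6th, 9th, ...).
Applying both steps to "horizon": "vcfwncb", then "fc".

fc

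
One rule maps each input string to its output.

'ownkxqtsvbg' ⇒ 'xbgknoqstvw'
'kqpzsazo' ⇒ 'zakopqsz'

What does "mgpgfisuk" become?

ufggikmps

The pattern: sort the characters into alphabetical order, then move the last character to the front.
Working it through for "mgpgfisuk": intermediate "fggikmpsu", final "ufggikmps".
(Check on "ownkxqtsvbg": → "bgknoqstvwx" → "xbgknoqstvw" ✓)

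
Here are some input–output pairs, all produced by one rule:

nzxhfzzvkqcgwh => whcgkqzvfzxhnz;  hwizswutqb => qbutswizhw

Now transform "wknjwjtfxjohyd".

ydohxjtfwjnjwk

The transformation: swap each adjacent pair of characters (1↔2, 3↔4, ...), then reverse the string.
"wknjwjtfxjohyd" → "ydohxjtfwjnjwk".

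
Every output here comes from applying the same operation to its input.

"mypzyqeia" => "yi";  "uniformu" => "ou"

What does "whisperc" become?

Each output is the input with this applied: keep one character in every 3, starting at position 2 (positions 2nd, 5th, 8th, ...), then delete the first character.
Working it through for "whisperc": intermediate "hpc", final "pc".

pc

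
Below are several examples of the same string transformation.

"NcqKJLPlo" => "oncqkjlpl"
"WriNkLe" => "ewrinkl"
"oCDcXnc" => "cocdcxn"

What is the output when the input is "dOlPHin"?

ndolphi

In each case the input is transformed by: move the last character to the front, then convert every letter to lowercase.
On "dOlPHin": the first step gives "ndOlPHi", and the second then gives "ndolphi".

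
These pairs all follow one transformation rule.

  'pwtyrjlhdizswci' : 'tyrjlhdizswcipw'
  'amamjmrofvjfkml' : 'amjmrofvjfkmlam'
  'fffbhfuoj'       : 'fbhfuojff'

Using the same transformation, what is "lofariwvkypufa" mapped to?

fariwvkypufalo

What's happening: move the first 2 characters to the end (rotate left by 2).
"lofariwvkypufa" → "fariwvkypufalo".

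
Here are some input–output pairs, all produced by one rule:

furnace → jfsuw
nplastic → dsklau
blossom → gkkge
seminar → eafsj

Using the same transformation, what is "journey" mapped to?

mjfwq

The pattern: delete the first 2 characters, then shift every letter 8 places backward in the alphabet (wrapping around).
"journey" → "urney" → "mjfwq".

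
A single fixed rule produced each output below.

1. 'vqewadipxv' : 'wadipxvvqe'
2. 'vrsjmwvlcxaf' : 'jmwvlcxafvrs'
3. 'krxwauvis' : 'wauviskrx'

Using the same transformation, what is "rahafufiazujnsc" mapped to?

afufiazujnscrah

The pattern: move the first 3 characters to the end (rotate left by 3).
"rahafufiazujnsc" → "afufiazujnscrah".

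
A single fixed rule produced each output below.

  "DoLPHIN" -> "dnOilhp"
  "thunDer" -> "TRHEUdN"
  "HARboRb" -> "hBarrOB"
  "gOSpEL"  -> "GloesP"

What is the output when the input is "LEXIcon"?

Rule — flip the case of every letter, then take characters alternately from the front and the back (1st, last, 2nd, 2nd-last, ...).
"LEXIcon" → "lexiCON" → "lNeOxCi".

lNeOxCi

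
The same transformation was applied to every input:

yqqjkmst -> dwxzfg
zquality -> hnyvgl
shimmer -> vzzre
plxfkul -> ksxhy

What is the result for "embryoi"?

oelbv

The pattern: delete the first 2 characters, then shift every letter 13 places forward in the alphabet (wrapping around) — i.e. ROT13.
"embryoi" → "bryoi" → "oelbv".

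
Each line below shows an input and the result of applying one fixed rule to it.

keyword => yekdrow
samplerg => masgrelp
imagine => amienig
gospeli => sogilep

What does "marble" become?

ramelb

The transformation: reverse the string, then move the last 3 characters to the front (rotate right by 3).
Working it through for "marble": intermediate "elbram", final "ramelb".
(Check on "samplerg": → "grelpmas" → "masgrelp" ✓)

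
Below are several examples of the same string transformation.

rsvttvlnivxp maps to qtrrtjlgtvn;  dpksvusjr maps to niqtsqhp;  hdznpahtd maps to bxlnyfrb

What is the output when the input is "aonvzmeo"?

Rule — delete the first character, then shift every letter 2 places backward in the alphabet (wrapping around).
Applying both steps to "aonvzmeo": "onvzmeo", then "mltxkcm".

mltxkcm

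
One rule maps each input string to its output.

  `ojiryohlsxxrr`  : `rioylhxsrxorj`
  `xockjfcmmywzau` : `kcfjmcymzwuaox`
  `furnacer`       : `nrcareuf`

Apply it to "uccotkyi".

ocktiycu

Rule — move the first 2 characters to the end (rotate left by 2), then swap each adjacent pair of characters (1↔2, 3↔4, ...).
Working it through for "uccotkyi": intermediate "cotkyiuc", final "ocktiycu".
(Check on "furnacer": → "rnacerfu" → "nrcareuf" ✓)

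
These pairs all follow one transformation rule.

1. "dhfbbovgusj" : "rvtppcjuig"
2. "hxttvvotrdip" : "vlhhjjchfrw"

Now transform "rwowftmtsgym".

The transformation: shift every letter 12 places backward in the alphabet (wrapping around), then delete the last character.
For "rwowftmtsgym", step one produces "fkckthahguma"; step two turns that into "fkckthahgum".

fkckthahgum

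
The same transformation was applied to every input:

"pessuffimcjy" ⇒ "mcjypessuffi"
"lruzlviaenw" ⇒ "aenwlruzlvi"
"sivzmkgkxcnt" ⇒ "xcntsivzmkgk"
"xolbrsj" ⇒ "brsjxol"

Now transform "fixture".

What's happening: move the last 3 characters to the front (rotate right by 3), then move the last character to the front.
Working it through for "fixture": intermediate "urefixt", final "turefix".

turefix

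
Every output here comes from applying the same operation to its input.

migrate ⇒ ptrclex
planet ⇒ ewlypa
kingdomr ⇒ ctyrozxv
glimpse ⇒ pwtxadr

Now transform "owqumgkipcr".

In each case the input is transformed by: swap the first and last characters, then shift every letter 11 places forward in the alphabet (wrapping around).
On "owqumgkipcr" that produces "chbfxrvtanz".

chbfxrvtanz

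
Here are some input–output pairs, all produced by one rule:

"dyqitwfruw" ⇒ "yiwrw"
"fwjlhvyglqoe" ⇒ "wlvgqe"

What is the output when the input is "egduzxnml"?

guxm

The pattern: keep every other character starting from the second (positions 2nd, 4th, 6th, ...).
"egduzxnml" → "guxm".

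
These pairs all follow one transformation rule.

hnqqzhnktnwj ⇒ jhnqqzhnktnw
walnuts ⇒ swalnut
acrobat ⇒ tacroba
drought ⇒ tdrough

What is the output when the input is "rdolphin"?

Each output is the input with this applied: move the last character to the front.
For "rdolphin" the result is "nrdolphi".

nrdolphi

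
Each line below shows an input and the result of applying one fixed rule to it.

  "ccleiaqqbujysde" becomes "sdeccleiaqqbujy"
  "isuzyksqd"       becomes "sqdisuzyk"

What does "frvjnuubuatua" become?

tuafrvjnuubua

Rule — move the last 3 characters to the front (rotate right by 3).
Doing the same to "frvjnuubuatua": "tuafrvjnuubua".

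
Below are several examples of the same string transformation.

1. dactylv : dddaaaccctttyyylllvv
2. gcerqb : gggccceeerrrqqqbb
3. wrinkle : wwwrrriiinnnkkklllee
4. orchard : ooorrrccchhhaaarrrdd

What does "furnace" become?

The transformation: repeat every character 3 times, then delete the last character.
So "furnace" becomes "fffuuurrrnnnaaacccee".

fffuuurrrnnnaaacccee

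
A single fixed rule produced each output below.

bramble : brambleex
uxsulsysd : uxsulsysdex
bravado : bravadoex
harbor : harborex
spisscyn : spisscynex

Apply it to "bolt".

In each case the input is transformed by: append "ex".
"bolt" → "boltex".

boltex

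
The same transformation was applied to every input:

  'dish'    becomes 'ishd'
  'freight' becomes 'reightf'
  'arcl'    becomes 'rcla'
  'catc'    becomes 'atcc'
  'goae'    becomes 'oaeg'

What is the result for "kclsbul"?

clsbulk

What's happening: move the first character to the end.
"kclsbul" → "clsbulk".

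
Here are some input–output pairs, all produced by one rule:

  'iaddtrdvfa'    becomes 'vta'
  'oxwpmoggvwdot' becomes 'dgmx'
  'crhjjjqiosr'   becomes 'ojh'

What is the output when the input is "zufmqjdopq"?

The transformation: reverse the string, then keep one character in every 3, starting at position 3 (positions 3rd, 6th, 9th, ...).
Starting from "zufmqjdopq": after the first operation, "qpodjqmfuz"; after the second, "oqu".
(Check on "iaddtrdvfa": → "afvdrtddai" → "vta" ✓)

oqu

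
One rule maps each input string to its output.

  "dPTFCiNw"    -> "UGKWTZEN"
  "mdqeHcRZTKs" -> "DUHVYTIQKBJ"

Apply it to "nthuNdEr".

EKYLEUVI

Looking at the pairs, the operation is to shift every letter 9 places backward in the alphabet (wrapping around), then convert every letter to uppercase.
"nthuNdEr" → "EKYLEUVI".
(Check on "dPTFCiNw": → "uGKWTzEn" → "UGKWTZEN" ✓)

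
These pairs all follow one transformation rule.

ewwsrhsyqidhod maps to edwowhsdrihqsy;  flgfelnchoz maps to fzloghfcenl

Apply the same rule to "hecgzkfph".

The pattern: take characters alternately from the front and the back (1st, last, 2nd, 2nd-last, ...).
"hecgzkfph" → "hhepcfgkz".

hhepcfgkz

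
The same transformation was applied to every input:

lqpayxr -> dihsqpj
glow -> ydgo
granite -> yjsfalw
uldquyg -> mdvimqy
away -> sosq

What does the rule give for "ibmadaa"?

atesvss

Looking at the pairs, the operation is to shift every letter 8 places backward in the alphabet (wrapping around).
"ibmadaa" → "atesvss".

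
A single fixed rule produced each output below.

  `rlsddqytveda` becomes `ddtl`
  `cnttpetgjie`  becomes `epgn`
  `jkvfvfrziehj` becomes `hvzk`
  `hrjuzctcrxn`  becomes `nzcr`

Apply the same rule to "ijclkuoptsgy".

gkpj

The rule is to keep one character in every 3, starting at position 2 (positions 2nd, 5th, 8th, ...), then swap the first and last characters.
Applying that to "ijclkuoptsgy" gives "gkpj".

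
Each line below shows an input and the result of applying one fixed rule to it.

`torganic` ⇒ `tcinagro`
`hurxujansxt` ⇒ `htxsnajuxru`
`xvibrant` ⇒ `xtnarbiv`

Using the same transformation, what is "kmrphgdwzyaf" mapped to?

The rule is to reverse the string, then move the last character to the front.
For "kmrphgdwzyaf", step one produces "fayzwdghprmk"; step two turns that into "kfayzwdghprm".

kfayzwdghprm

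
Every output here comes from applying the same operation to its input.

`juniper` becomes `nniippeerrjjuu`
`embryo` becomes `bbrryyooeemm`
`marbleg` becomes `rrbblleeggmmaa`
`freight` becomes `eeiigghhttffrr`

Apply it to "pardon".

rrddoonnppaa

Each output is the input with this applied: move the first 2 characters to the end (rotate left by 2), then double every character.
Applying both steps to "pardon": "rdonpa", then "rrddoonnppaa".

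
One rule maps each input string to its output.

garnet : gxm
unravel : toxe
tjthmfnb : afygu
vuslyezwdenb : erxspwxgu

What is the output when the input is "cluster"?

lmxk

The transformation: delete the first 3 characters, then shift every letter 7 places backward in the alphabet (wrapping around).
Applying that to "cluster" gives "lmxk".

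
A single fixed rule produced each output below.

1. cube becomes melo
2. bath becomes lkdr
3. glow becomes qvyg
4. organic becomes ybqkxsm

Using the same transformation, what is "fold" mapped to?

The rule is to shift every letter 10 places forward in the alphabet (wrapping around).
"fold" → "pyvn".

pyvn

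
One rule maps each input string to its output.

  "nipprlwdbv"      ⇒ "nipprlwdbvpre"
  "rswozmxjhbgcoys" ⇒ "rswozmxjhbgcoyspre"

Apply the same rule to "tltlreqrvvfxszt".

tltlreqrvvfxsztpre

In each case the input is transformed by: append "pre".
So "tltlreqrvvfxszt" becomes "tltlreqrvvfxsztpre".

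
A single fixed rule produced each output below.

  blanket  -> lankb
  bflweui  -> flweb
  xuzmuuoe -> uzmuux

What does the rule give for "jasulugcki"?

asulugcj

Rule — delete the last 2 characters, then move the first character to the end.
For "jasulugcki", step one produces "jasulugc"; step two turns that into "asulugcj".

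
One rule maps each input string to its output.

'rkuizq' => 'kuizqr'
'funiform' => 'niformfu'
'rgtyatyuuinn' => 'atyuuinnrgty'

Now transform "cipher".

ipherc

The pattern: move the last 2 characters to the front (rotate right by 2), then swap the front and back halves of the string.
On "cipher" that produces "ipherc".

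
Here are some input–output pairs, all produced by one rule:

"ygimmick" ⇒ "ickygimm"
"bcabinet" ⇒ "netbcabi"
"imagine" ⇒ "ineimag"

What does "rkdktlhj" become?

lhjrkdkt

In each case the input is transformed by: move the last 3 characters to the front (rotate right by 3).
Applying that to "rkdktlhj" gives "lhjrkdkt".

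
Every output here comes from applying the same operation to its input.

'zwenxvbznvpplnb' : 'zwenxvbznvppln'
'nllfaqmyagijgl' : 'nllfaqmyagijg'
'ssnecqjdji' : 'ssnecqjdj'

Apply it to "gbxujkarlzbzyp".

Looking at the pairs, the operation is to delete the last character.
"gbxujkarlzbzyp" → "gbxujkarlzbzy".

gbxujkarlzbzy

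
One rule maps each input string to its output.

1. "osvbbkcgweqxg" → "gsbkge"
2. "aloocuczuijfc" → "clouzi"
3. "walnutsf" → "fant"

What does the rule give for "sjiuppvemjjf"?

fjupej

The pattern: move the last 2 characters to the front (rotate right by 2), then keep every other character starting from the second (positions 2nd, 4th, 6th, ...).
For "sjiuppvemjjf", step one produces "jfsjiuppvemj"; step two turns that into "fjupej".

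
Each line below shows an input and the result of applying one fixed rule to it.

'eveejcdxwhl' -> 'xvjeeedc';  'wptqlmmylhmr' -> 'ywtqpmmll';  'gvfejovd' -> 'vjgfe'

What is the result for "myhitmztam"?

In each case the input is transformed by: delete the last 3 characters, then sort the characters into reverse alphabetical order.
Applying both steps to "myhitmztam": "myhitmz", then "zytmmih".

zytmmih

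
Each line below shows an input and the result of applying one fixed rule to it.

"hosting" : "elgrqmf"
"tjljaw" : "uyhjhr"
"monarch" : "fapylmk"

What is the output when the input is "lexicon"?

lmagvcj

The transformation: shift every letter 2 places backward in the alphabet (wrapping around), then reverse the string.
"lexicon" → "jcvgaml" → "lmagvcj".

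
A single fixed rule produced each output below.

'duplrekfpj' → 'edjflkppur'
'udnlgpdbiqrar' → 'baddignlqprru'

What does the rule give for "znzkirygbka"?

baigkkrnzyz

Rule — sort the characters into alphabetical order, then swap each adjacent pair of characters (1↔2, 3↔4, ...).
On "znzkirygbka": the first step gives "abgikknryzz", and the second then gives "baigkkrnzyz".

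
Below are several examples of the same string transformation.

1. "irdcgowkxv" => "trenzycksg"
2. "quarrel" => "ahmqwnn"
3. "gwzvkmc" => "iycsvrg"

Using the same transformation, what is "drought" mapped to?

dpznkqc

The rule is to shift every letter 4 places backward in the alphabet (wrapping around), then move the last 2 characters to the front (rotate right by 2).
For "drought", step one produces "znkqcdp"; step two turns that into "dpznkqc".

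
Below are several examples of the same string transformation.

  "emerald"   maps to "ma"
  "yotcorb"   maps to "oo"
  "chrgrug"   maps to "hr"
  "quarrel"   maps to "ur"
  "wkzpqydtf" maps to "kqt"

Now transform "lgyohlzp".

ghp

In each case the input is transformed by: keep one character in every 3, starting at position 2 (positions 2nd, 5th, 8th, ...).
On "lgyohlzp" that produces "ghp".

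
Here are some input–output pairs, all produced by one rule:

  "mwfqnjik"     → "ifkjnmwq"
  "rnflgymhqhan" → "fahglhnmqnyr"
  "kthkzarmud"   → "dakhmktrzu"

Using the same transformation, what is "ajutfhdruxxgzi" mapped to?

dagfihrjutxuzx

Looking at the pairs, the operation is to sort the characters into alphabetical order, then swap each adjacent pair of characters (1↔2, 3↔4, ...).
On "ajutfhdruxxgzi": the first step gives "adfghijrtuuxxz", and the second then gives "dagfihrjutxuzx".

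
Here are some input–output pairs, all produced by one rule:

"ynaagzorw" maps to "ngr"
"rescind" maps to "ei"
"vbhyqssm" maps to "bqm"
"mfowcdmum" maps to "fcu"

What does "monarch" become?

or

Each output is the input with this applied: keep one character in every 3, starting at position 2 (positions 2nd, 5th, 8th, ...).
On "monarch" that produces "or".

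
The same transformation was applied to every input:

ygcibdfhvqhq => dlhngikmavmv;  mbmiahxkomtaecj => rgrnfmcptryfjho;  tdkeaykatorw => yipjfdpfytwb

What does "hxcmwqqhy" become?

mchrbvvmd

Each output is the input with this applied: shift every letter 5 places forward in the alphabet (wrapping around).
So "hxcmwqqhy" becomes "mchrbvvmd".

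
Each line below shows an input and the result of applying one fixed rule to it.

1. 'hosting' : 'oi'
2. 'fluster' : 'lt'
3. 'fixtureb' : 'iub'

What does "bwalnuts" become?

Each output is the input with this applied: keep one character in every 3, starting at position 2 (positions 2nd, 5th, 8th, ...).
So "bwalnuts" becomes "wns".

wns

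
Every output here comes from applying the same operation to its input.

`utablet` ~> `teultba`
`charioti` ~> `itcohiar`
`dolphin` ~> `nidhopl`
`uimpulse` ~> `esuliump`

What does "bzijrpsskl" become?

Each output is the input with this applied: move the last character to the front, then take characters alternately from the front and the back (1st, last, 2nd, 2nd-last, ...).
For "bzijrpsskl", step one produces "lbzijrpssk"; step two turns that into "lkbszsipjr".

lkbszsipjr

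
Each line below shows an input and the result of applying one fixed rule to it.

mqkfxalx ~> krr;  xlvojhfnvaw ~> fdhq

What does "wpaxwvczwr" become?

jqt

What's happening: keep one character in every 3, starting at position 2 (positions 2nd, 5th, 8th, ...), then shift every letter 6 places backward in the alphabet (wrapping around).
On "wpaxwvczwr": the first step gives "pwz", and the second then gives "jqt".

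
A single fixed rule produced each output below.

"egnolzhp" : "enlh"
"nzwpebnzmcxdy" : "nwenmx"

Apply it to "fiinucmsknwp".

fiumkw

Rule — swap each adjacent pair of characters (1↔2, 3↔4, ...), then keep every other character starting from the second (positions 2nd, 4th, 6th, ...).
Applying both steps to "fiinucmsknwp": "ifnicusmnkpw", then "fiumkw".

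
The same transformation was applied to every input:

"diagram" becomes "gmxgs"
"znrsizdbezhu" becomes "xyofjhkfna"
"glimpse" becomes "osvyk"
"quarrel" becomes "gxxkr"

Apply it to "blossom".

uyyus

Looking at the pairs, the operation is to delete the first 2 characters, then shift every letter 6 places forward in the alphabet (wrapping around).
Working it through for "blossom": intermediate "ossom", final "uyyus".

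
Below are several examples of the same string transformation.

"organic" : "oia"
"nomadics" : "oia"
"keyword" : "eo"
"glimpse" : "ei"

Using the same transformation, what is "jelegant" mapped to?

The rule is to take characters alternately from the front and the back (1st, last, 2nd, 2nd-last, ...), then keep only the vowels.
"jelegant" → "jtenlaeg" → "eae".

eae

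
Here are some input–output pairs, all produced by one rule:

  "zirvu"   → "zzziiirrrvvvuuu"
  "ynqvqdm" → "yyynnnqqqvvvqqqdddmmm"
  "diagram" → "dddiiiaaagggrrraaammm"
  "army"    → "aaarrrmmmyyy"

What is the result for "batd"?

In each case the input is transformed by: repeat every character 3 times.
So "batd" becomes "bbbaaatttddd".

bbbaaatttddd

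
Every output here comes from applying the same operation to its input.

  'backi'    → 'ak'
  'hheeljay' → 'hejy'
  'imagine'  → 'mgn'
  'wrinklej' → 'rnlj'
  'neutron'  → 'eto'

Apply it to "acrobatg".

coag

Each output is the input with this applied: keep every other character starting from the second (positions 2nd, 4th, 6th, ...).
So "acrobatg" becomes "coag".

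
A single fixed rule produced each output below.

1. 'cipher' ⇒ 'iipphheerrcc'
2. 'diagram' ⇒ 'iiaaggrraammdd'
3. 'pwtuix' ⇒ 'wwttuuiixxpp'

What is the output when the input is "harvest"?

In each case the input is transformed by: move the first character to the end, then double every character.
On "harvest": the first step gives "arvesth", and the second then gives "aarrvveesstthh".
(Check on "cipher": → "ipherc" → "iipphheerrcc" ✓)

aarrvveesstthh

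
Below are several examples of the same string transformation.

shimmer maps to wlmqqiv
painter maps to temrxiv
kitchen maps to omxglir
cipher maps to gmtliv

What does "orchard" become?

What's happening: shift every letter 4 places forward in the alphabet (wrapping around).
For "orchard" the result is "svglevh".

svglevh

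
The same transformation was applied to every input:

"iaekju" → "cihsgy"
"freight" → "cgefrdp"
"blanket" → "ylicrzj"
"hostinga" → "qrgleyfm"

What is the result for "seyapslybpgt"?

What's happening: move the first 2 characters to the end (rotate left by 2), then shift every letter 2 places backward in the alphabet (wrapping around).
On "seyapslybpgt": the first step gives "yapslybpgtse", and the second then gives "wynqjwznerqc".

wynqjwznerqc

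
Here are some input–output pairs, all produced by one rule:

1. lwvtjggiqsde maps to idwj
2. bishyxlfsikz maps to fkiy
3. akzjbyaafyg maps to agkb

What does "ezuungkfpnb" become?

What's happening: keep one character in every 3, starting at position 2 (positions 2nd, 5th, 8th, ...), then move the last 2 characters to the front (rotate right by 2).
Applying both steps to "ezuungkfpnb": "znfb", then "fbzn".

fbzn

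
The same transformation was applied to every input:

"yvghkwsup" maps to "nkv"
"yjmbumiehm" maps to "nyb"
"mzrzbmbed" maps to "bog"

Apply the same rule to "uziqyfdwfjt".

Each output is the input with this applied: shift every letter 11 places backward in the alphabet (wrapping around), then keep only the first 3 characters.
Starting from "uziqyfdwfjt": after the first operation, "joxfnusluyi"; after the second, "jox".

jox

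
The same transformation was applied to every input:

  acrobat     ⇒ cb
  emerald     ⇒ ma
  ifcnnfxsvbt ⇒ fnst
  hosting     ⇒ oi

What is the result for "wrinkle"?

The pattern: keep one character in every 3, starting at position 2 (positions 2nd, 5th, 8th, ...).
Applying that to "wrinkle" gives "rk".

rk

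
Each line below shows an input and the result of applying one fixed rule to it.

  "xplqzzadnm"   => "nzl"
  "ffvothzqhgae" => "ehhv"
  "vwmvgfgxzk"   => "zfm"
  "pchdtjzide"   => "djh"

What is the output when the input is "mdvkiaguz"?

What's happening: keep one character in every 3, starting at position 3 (positions 3rd, 6th, 9th, ...), then reverse the string.
Starting from "mdvkiaguz": after the first operation, "vaz"; after the second, "zav".

zav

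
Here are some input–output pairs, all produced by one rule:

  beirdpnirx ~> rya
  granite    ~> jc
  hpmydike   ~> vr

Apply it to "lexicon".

Each output is the input with this applied: keep one character in every 3, starting at position 3 (positions 3rd, 6th, 9th, ...), then shift every letter 9 places forward in the alphabet (wrapping around).
Working it through for "lexicon": intermediate "xo", final "gx".

gx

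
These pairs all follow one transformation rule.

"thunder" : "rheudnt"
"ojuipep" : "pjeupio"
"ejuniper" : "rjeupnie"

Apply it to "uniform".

mnriofu

The pattern: take characters alternately from the front and the back (1st, last, 2nd, 2nd-last, ...), then move the first character to the end.
Working it through for "uniform": intermediate "umnriof", final "mnriofu".
(Check on "ojuipep": → "opjeupi" → "pjeupio" ✓)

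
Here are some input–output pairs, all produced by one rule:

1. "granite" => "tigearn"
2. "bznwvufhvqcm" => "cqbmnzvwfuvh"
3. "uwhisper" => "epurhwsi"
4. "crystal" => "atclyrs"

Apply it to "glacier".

Looking at the pairs, the operation is to move the last 3 characters to the front (rotate right by 3), then swap each adjacent pair of characters (1↔2, 3↔4, ...).
On "glacier" that produces "eigralc".
(Check on "bznwvufhvqcm": → "qcmbznwvufhv" → "cqbmnzvwfuvh" ✓)

eigralc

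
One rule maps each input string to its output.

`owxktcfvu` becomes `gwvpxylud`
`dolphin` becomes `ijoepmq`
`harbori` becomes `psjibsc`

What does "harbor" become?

The transformation: shift every letter 1 place forward in the alphabet (wrapping around), then move the last 3 characters to the front (rotate right by 3).
Working it through for "harbor": intermediate "ibscps", final "cpsibs".

cpsibs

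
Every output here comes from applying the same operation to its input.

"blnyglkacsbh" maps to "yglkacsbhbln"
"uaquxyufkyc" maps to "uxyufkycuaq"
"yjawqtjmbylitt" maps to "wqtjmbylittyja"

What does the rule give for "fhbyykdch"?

The pattern: move the first 3 characters to the end (rotate left by 3).
"fhbyykdch" → "yykdchfhb".

yykdchfhb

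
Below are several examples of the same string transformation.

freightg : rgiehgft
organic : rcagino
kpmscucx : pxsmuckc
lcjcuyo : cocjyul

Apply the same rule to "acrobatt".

Rule — swap the first and last characters, then swap each adjacent pair of characters (1↔2, 3↔4, ...).
Working it through for "acrobatt": intermediate "tcrobata", final "ctorabat".

ctorabat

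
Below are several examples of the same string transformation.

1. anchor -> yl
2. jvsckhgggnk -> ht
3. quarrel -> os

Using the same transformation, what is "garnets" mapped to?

ey

The rule is to shift every letter 2 places backward in the alphabet (wrapping around), then keep only the first 2 characters.
Doing the same to "garnets": "ey".
(Check on "anchor": → "ylafmp" → "yl" ✓)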